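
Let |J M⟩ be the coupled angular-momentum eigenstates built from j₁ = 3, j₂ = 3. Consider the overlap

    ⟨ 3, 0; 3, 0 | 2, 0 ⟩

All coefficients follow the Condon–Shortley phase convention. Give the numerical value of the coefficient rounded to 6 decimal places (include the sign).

+0.436436

triangle: 4!*2!*2!/9! = 96/362880
(j±m)!: 3!*3!*3!*3!*2!*2! = 5184
prefactor² = (2J+1)*Δ*N² = 48/7
  k=1: −1/(1!*3!*2!*2!*0!*0!) = -1/24
  k=2: +1/(2!*2!*1!*1!*1!*1!) = 1/4
  k=3: −1/(3!*1!*0!*0!*2!*2!) = -1/24
Σ = 1/6  ⇒  CG² = 48/7*(1/6)² = 4/21
CG = +√(4/21) = +0.436436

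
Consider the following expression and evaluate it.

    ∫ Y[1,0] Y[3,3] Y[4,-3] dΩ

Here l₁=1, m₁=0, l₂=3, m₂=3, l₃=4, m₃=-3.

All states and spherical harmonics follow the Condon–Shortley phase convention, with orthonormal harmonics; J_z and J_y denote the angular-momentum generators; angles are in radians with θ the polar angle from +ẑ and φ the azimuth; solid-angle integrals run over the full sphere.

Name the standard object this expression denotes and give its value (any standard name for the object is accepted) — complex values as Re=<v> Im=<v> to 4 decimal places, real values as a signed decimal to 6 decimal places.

Gaunt coefficient, -0.162868

This is a Gaunt coefficient — the integral of a triple product of spherical harmonics over the sphere.
Rules hold: Σm=0, L=8 even, 2≤4≤4.
N = 3·7·9 = 189
Δ = 0!·2!·6!/9! = 1/252
Racah Σ t=0..0: t=0:+1/36 = 1/36
⇒ 3j(1 3 4; 0 0 0)² = 4/63, sgn +1
Racah Σ t=0..0: t=0:+1/720 = 1/720
⇒ 3j(1 3 4; 0 3 -3)² = 1/36, sgn -1
4πI² = N·(3j₀)²·(3jₘ)² = 1/3
I = -1·√(0.333333/4π) = -0.16286750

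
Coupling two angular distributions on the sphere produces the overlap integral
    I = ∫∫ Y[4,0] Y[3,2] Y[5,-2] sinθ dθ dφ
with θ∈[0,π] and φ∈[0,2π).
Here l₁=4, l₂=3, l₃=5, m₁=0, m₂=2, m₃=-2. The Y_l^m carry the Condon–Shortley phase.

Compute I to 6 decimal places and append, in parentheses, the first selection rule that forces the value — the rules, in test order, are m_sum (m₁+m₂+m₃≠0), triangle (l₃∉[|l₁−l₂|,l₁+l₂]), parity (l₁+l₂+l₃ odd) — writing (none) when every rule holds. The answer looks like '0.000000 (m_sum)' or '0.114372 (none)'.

-0.065427 (none)

m-sum 0 ✓  L=12 even ✓  1≤5≤7 ✓
Π(2lᵢ+1) = 9×7×11 = 693
triangle coeff Δ(4,3,5) = 1/180180
Σ_t [0,2]: t=0:+1/576 t=1:−1/144 t=2:+1/576 = -1/288
(3j)²=20/1001 [(4 3 5; 0 0 0)], sign=+1
Σ_t [1,2]: t=1:−1/864 t=2:+1/576 = 1/1728
(3j)²=5/1287 [(4 3 5; 0 2 -2)], sign=-1
⇒ 4πI² = 100/1859
I = (-1)√(100/1859/(4π)) = -0.06542675
No selection rule forces the value: the integral is nonzero (none).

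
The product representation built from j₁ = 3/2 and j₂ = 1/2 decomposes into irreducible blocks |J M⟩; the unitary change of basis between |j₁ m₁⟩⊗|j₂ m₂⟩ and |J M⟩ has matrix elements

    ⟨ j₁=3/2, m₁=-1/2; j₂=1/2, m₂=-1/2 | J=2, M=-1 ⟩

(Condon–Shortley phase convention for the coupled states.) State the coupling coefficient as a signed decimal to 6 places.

triangle: 0!·3!·1!/5! = 6/120
(j±m)!: 1!·2!·0!·1!·1!·3! = 12
prefactor² = (2J+1)·Δ·N² = 3
  k=0: +1/(0!·0!·2!·0!·1!·1!) = 1/2
Σ = 1/2  ⇒  CG² = 3·(1/2)² = 3/4
CG = +√(3/4) = +0.866025

+0.866025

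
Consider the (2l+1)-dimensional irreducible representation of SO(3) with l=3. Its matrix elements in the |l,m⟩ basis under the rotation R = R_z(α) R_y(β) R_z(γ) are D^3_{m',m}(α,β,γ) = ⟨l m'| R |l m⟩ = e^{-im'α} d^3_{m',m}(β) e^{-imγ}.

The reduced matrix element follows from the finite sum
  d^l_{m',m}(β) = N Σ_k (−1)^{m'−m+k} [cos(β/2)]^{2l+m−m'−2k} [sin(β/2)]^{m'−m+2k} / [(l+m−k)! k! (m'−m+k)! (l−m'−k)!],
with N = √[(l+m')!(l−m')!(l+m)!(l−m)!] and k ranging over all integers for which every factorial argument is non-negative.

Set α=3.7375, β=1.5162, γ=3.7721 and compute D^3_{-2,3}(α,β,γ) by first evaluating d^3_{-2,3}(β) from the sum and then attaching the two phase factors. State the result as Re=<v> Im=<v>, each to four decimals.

D^3_{-2,3}(3.7375,1.5162,3.7721) = e^{-i·-2·3.7375}·d^3_{-2,3}(1.5162)·e^{-i·3·3.7721}. Compute d first:
Half-angle: c=0.726144, s=0.687543. N=√(1·120·720·1)=293.938769
k∈{5} keeps every argument non-negative
  k=5: (−1)^0·293.9388/(120)·0.7261^1·0.6875^5 = +0.273274
d^3_{-2,3}(1.5162) = +0.273274
Phases: e^{-i·(-2)·3.7375}=+0.369975+0.929042i, e^{-i·(3)·3.7721}=+0.315255+0.949007i ⇒ D=-0.209063+0.175986i

Re=-0.2091 Im=0.1760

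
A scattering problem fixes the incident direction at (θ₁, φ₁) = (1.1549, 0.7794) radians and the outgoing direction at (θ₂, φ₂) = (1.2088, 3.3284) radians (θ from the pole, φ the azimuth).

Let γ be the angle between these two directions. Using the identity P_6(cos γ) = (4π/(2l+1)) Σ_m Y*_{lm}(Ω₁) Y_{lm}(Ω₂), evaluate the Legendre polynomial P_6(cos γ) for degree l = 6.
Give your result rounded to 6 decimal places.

Addition theorem: P_6(cos γ) = (4π/13) Σ_m Y*_{lm}(Ω₁) Y_{lm}(Ω₂), m = −6…6:
  [-6]  conj(Y_{6,-6})(Ω₁) = -0.01018 - 0.28286j ; Y_{6,-6}(Ω₂) = 0.14055 - 0.29100j ; Δ = -0.08374 - 0.03679j
  [-5]  conj(Y_{6,-5})(Ω₁) = -0.31525 - 0.29689j ; Y_{6,-5}(Ω₂) = -0.25207 + 0.34085j ; Δ = 0.18066 - 0.03262j
  [-4]  conj(Y_{6,-4})(Ω₁) = -0.19866 + 0.00477j ; Y_{6,-4}(Ω₂) = 0.07599 - 0.07040j ; Δ = -0.01476 + 0.01435j
  [-3]  conj(Y_{6,-3})(Ω₁) = 0.16846 - 0.17463j ; Y_{6,-3}(Ω₂) = 0.25897 - 0.16251j ; Δ = 0.01525 - 0.07260j
  [-2]  conj(Y_{6,-2})(Ω₁) = -0.00346 - 0.28855j ; Y_{6,-2}(Ω₂) = -0.19583 + 0.07677j ; Δ = 0.02283 + 0.05624j
  [-1]  conj(Y_{6,-1})(Ω₁) = 0.10640 + 0.10514j ; Y_{6,-1}(Ω₂) = -0.23550 + 0.04451j ; Δ = -0.02974 - 0.02002j
  [+0]  conj(Y_{6,0})(Ω₁) = 0.30200 + 0.00000j ; Y_{6,0}(Ω₂) = 0.23328 + 0.00000j ; Δ = 0.07045 + 0.00000j
  [+1]  conj(Y_{6,1})(Ω₁) = -0.10640 + 0.10514j ; Y_{6,1}(Ω₂) = 0.23550 + 0.04451j ; Δ = -0.02974 + 0.02002j
  [+2]  conj(Y_{6,2})(Ω₁) = -0.00346 + 0.28855j ; Y_{6,2}(Ω₂) = -0.19583 - 0.07677j ; Δ = 0.02283 - 0.05624j
  [+3]  conj(Y_{6,3})(Ω₁) = -0.16846 - 0.17463j ; Y_{6,3}(Ω₂) = -0.25897 - 0.16251j ; Δ = 0.01525 + 0.07260j
  [+4]  conj(Y_{6,4})(Ω₁) = -0.19866 - 0.00477j ; Y_{6,4}(Ω₂) = 0.07599 + 0.07040j ; Δ = -0.01476 - 0.01435j
  [+5]  conj(Y_{6,5})(Ω₁) = 0.31525 - 0.29689j ; Y_{6,5}(Ω₂) = 0.25207 + 0.34085j ; Δ = 0.18066 + 0.03262j
  [+6]  conj(Y_{6,6})(Ω₁) = -0.01018 + 0.28286j ; Y_{6,6}(Ω₂) = 0.14055 + 0.29100j ; Δ = -0.08374 + 0.03679j
Accumulated sum 0.25143 + 0.00000j; after 4π/(2l+1) scaling, 0.24305 + 0.00000j ⇒ P_6 = 0.243046

0.243046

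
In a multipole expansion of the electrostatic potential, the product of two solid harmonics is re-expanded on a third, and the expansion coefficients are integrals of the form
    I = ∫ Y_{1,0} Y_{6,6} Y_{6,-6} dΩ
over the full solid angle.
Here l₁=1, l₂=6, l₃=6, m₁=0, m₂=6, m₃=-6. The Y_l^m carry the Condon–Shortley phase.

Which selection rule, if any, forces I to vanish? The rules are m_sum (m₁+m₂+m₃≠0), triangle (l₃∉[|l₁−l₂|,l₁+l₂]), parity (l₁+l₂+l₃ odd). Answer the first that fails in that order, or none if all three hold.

parity

azimuthal sum: 0 + 6 − 6 = 0  ✓
5 ≤ 6 ≤ 7 (triangle on l)  ✓
L = 1 + 6 + 6 = 13 (odd)  ✗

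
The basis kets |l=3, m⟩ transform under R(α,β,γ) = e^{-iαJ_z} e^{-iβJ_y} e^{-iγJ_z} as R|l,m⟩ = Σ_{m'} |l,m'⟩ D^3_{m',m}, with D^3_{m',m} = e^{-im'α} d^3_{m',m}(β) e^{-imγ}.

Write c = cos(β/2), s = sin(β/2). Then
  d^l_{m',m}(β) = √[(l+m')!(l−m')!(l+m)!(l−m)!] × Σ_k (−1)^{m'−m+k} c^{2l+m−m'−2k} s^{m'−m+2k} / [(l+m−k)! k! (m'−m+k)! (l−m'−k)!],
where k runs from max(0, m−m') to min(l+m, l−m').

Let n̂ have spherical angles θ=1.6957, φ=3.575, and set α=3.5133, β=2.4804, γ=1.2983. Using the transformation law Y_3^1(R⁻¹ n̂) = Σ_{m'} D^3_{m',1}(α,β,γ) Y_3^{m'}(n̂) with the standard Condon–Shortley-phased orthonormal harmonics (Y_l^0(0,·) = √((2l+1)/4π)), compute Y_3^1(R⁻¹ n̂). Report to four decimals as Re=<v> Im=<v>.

Re=0.0632 Im=-0.3361

Need the full column D^3_{m',1} for m'=−3..3 at α=3.5133, β=2.4804, γ=1.2983.
cos(β/2)=0.324607, sin(β/2)=0.945849
d^3_{-3,1}: single k=4 term ⇒ +0.326625;  D = -0.321160+0.059496i
d^3_{-2,1}: k∈[3..4] ⇒ +0.183050 -0.777082 = -0.594032;  D = -0.504904+0.312963i
d^3_{-1,1}: k∈[2..4] ⇒ +0.059597 -0.674673 +0.716029 = +0.100954;  D = -0.060629+0.080720i
d^3_{0,1}: k∈[1..3] ⇒ +0.011809 -0.300782 +0.851251 = +0.562278;  D = +0.151330-0.541531i
d^3_{1,1}: k∈[0..2] ⇒ +0.001170 -0.079463 +0.506005 = +0.427711;  D = +0.042364+0.425608i
d^3_{2,1}: k∈[0..1] ⇒ -0.010780 +0.183050 = +0.172270;  D = -0.078160-0.153519i
d^3_{3,1}: single k=0 term ⇒ +0.038470;  D = +0.028714+0.025602i
Y_3^{m'}(θ=1.6957,φ=3.575) and Σ D·Y over m':
  (-0.3212+0.0595i)·(-0.1089+0.3927i)  (-0.5049+0.3130i)·(-0.0811+0.0955i)  (-0.0606+0.0807i)·(+0.2684-0.1242i)  (+0.1513-0.5415i)·(+0.1359+0.0000i)  (+0.0424+0.4256i)·(-0.2684-0.1242i)  (-0.0782-0.1535i)·(-0.0811-0.0955i)  (+0.0287+0.0256i)·(+0.1089+0.3927i)
Y_3^1(R⁻¹ n̂) = +0.063234-0.336134i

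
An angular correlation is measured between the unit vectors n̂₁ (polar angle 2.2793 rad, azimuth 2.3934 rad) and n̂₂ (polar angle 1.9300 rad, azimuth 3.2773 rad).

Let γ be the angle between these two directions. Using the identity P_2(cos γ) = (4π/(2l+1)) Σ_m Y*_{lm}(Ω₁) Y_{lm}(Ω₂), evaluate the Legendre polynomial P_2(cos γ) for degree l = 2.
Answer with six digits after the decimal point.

0.192647

Term-by-term m-sum for l=2 (normalisation 4π/5 = 2.513274):
  m=-2: Y*=+0.016558-0.222106i  Y=+0.326148-0.090761i  product -0.014758-0.073942i
  m=-1: Y*=+0.279767-0.259687i  Y=+0.251903-0.034396i  product +0.061542-0.075039i
  m=+0: Y*=+0.085227-0.000000i  Y=-0.198470+0.000000i  product -0.016915+0.000000i
  m=+1: Y*=-0.279767-0.259687i  Y=-0.251903-0.034396i  product +0.061542+0.075039i
  m=+2: Y*=+0.016558+0.222106i  Y=+0.326148+0.090761i  product -0.014758+0.073942i
Accumulated sum +0.076652+0.000000i; after 4π/(2l+1) scaling, +0.192647+0.000000i ⇒ P_2 = 0.192647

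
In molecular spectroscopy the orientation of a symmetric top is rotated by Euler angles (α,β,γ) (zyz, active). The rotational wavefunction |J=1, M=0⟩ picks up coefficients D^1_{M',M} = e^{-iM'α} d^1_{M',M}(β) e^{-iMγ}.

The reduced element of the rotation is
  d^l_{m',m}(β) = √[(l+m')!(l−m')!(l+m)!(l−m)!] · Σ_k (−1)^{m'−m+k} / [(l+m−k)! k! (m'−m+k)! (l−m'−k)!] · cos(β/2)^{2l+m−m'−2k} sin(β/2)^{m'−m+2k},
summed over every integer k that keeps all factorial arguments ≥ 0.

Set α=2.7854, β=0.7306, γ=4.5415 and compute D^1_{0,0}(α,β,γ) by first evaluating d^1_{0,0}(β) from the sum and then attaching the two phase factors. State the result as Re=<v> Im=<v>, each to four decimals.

Re=0.7448 Im=0.0000

First d^1_{0,0}(β=0.7306), then the phase factors e^{-i(0)α} and e^{-i(0)γ}:
With c≡cos(β/2)=0.934017 and s≡sin(β/2)=0.357230, N=[1·1·1·1]^{1/2}=1.000000
Admissible k: 0..1 (factorial args all ≥0)
  k=0: (−1)^0·1.0000/(1)·0.9340^2·0.3572^0 = +0.872387
  k=1: (−1)^1·1.0000/(1)·0.9340^0·0.3572^2 = -0.127613
d^1_{0,0}(0.7306) = +0.872387 -0.127613 = +0.744774
Phases: e^{-i·(0)·2.7854}=+1.000000+0.000000i, e^{-i·(0)·4.5415}=+1.000000+0.000000i ⇒ D=+0.744774+0.000000i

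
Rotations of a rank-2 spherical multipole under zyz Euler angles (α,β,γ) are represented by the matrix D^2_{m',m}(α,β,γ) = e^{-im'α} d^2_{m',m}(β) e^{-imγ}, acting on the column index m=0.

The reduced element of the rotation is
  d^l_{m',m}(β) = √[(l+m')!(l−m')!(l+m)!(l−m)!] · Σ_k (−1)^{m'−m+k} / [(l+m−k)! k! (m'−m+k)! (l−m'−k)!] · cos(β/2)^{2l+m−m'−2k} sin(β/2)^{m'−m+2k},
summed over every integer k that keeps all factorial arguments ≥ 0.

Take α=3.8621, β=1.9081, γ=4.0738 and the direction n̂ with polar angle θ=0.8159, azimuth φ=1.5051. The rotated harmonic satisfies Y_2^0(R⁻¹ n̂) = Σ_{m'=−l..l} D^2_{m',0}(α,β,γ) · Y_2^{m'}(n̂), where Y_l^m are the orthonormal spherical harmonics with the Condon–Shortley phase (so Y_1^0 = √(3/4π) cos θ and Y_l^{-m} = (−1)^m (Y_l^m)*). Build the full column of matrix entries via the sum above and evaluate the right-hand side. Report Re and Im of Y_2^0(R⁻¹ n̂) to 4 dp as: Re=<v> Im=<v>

Re=0.1658 Im=0.0000

Need the full column D^2_{m',0} for m'=−2..2 at α=3.8621, β=1.9081, γ=4.0738.
cos(β/2)=0.578384, sin(β/2)=0.815765
d^2_{-2,0}: single k=2 term ⇒ +0.545303;  D = +0.070572+0.540717i
d^2_{-1,0}: k∈[1..2] ⇒ +0.386624 -0.769107 = -0.382482;  D = +0.287424+0.252349i
d^2_{0,0}: k∈[0..2] ⇒ +0.111909 -0.890476 +0.442853 = -0.335714;  D = -0.335714+0.000000i
d^2_{1,0}: k∈[0..1] ⇒ -0.386624 +0.769107 = +0.382482;  D = -0.287424+0.252349i
d^2_{2,0}: single k=0 term ⇒ +0.545303;  D = +0.070572-0.540717i
Y_2^{m'}(θ=0.8159,φ=1.5051) and Σ D·Y over m':
  (+0.0706+0.5407i)·(-0.2031-0.0268i)  (+0.2874+0.2523i)·(+0.0253-0.3847i)  (-0.3357+0.0000i)·(+0.1289+0.0000i)  (-0.2874+0.2523i)·(-0.0253-0.3847i)  (+0.0706-0.5407i)·(-0.2031+0.0268i)
Y_2^0(R⁻¹ n̂) = +0.165821-0.000000i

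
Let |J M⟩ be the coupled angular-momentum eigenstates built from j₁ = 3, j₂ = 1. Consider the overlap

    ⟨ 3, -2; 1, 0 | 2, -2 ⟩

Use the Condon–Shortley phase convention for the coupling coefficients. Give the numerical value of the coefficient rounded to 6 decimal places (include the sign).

−√(5/21) ≈ -0.487950

j₁+j₂−J=2  J+j₁−j₂=4  J−j₁+j₂=0  j₁+j₂+J+1=7
(j₁±m₁, j₂±m₂, J±M) = (1,5,1,1,0,4)
P² = 960/7
sum k=1..1:
  [1] −1/24 = -1/24
S = -1/24
C² = P²·S² = 5/21 ; C = -0.487950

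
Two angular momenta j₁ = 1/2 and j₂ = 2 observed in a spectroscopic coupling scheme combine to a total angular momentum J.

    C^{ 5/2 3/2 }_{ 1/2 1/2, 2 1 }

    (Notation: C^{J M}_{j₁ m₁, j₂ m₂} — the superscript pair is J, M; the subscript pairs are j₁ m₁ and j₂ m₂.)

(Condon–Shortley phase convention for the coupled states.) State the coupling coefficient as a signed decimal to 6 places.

j₁+j₂−J=0  J+j₁−j₂=1  J−j₁+j₂=4  j₁+j₂+J+1=6
(j₁±m₁, j₂±m₂, J±M) = (1,0,3,1,4,1)
P² = 144/5
sum k=0..0:
  [0] +1/6 = 1/6
S = 1/6
C² = P²·S² = 4/5 ; C = +0.894427

+0.894427  (= +√(4/5))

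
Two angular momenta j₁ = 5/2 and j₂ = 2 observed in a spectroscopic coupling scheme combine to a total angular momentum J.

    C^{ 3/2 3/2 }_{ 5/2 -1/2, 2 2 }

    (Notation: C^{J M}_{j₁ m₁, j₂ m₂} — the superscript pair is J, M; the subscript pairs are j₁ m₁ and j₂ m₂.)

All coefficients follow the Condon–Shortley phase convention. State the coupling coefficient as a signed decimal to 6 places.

√[4·3!2!1!/7! · 2!3!4!0!3!0!] = √(576/35)
  +(−1)^3/∏(3,0,0,1,2,0)! = -1/12  (running -1/12)
⟨..|..⟩ = √(576/35)·(-1/12) = -0.338062

-0.338062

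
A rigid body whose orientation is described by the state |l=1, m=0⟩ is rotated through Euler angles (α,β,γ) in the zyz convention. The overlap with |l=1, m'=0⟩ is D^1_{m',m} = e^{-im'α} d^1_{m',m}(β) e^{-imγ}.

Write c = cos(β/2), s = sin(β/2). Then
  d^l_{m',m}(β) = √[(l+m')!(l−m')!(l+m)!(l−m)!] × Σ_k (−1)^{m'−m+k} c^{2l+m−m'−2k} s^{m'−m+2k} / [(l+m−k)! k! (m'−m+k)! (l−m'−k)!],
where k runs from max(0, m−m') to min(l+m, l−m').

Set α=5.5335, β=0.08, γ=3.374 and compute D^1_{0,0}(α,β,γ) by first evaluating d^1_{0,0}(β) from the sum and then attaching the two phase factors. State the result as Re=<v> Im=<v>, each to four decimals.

Re=0.9968 Im=0.0000

Split into d^1_{0,0}(β=0.0800) × two z-phases.
c=cos(0.080000/2)=0.999200, s=sin(0.080000/2)=0.039989; N=√[1·1·1·1]=1.000000
k∈{0,1} keeps every argument non-negative
  k=0: (−1)^0·1.0000/(1)·0.9992^2·0.0400^0 = +0.998401
  k=1: (−1)^1·1.0000/(1)·0.9992^0·0.0400^2 = -0.001599
d^1_{0,0}(0.0800) = +0.998401 -0.001599 = +0.996802
Phases: e^{-i·(0)·5.5335}=+1.000000+0.000000i, e^{-i·(0)·3.3740}=+1.000000+0.000000i ⇒ D=+0.996802+0.000000i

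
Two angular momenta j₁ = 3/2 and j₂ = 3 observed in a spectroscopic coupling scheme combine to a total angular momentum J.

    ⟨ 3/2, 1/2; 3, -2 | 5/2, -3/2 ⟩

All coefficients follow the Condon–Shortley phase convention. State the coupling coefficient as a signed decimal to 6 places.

+0.267261

√[6·2!1!4!/8! · 2!1!1!5!1!4!] = √(288/7)
  +(−1)^0/∏(0,2,1,1,0,3)! = 1/12  (running 1/12)
  +(−1)^1/∏(1,1,0,0,1,4)! = -1/24  (running 1/24)
⟨..|..⟩ = √(288/7)·(1/24) = +0.267261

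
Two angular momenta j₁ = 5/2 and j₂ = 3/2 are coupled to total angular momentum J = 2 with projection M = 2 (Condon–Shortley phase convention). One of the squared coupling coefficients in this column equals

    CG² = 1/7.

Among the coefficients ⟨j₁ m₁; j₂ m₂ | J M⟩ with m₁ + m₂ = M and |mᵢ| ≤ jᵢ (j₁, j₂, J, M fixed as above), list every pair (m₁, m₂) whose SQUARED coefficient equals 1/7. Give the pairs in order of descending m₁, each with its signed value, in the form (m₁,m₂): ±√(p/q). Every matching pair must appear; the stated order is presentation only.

Admissible pairs with m₁+m₂ = M = 2: (1/2,3/2), (3/2,1/2), (5/2,-1/2)
  (m₁,m₂)=(5/2,-1/2): CG² = 10/21, CG = +√(10/21)
  (m₁,m₂)=(3/2,1/2): CG² = 8/21, CG = −√(8/21)
  (m₁,m₂)=(1/2,3/2): CG² = 1/7, CG = +√(1/7)   ← matches the target
Pairs with CG² = 1/7: (1/2,3/2): +√(1/7)

(1/2,3/2): +√(1/7)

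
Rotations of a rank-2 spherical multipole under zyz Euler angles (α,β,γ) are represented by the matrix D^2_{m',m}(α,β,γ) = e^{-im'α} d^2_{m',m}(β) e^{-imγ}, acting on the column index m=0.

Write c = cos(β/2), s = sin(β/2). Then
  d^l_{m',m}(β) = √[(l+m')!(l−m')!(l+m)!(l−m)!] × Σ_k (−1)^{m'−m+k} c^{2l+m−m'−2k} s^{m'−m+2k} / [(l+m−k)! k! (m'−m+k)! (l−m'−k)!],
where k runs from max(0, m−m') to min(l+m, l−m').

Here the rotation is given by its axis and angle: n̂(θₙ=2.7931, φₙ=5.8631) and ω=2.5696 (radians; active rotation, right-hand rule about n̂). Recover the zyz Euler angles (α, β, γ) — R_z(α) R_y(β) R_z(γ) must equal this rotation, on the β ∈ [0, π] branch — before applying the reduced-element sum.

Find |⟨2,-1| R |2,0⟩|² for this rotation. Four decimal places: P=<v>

P=0.3545

Axis–angle → zyz. n̂ = (sinθₙcosφₙ, sinθₙsinφₙ, cosθₙ) = (+0.311791, -0.139269, -0.939889), ω = 2.5696.
R = I cosω + sinω [n̂]ₓ + (1−cosω) n̂n̂ᵀ gives
  R = [-0.661871, +0.428836, -0.614839; -0.588704, -0.805120, +0.072184; -0.464064, +0.409735, +0.785342]
β = atan2(√(R₁₃²+R₂₃²), R₃₃) = 0.667548; α = atan2(R₂₃, R₁₃) mod 2π = 3.024724; γ = atan2(R₃₂, −R₃₁) mod 2π = 0.723302
Split into d^2_{-1,0}(β=0.6675) × two z-phases.
Half-angle: c=0.944813, s=0.327611. N=√(1·6·2·2)=4.898979
k: max(0,(0)−(-1))=1 … min(2+(0),2−(-1))=2
  k=1: (−1)^0·4.8990/(2)·0.9448^3·0.3276^1 = +0.676817
  k=2: (−1)^1·4.8990/(2)·0.9448^1·0.3276^3 = -0.081376
d^2_{-1,0}(0.6675) = +0.676817 -0.081376 = +0.595441
|D^2_{-1,0}|² = |d^2_{-1,0}(β)|² = (+0.595441)² = 0.354550 (the z-rotation phases have unit modulus)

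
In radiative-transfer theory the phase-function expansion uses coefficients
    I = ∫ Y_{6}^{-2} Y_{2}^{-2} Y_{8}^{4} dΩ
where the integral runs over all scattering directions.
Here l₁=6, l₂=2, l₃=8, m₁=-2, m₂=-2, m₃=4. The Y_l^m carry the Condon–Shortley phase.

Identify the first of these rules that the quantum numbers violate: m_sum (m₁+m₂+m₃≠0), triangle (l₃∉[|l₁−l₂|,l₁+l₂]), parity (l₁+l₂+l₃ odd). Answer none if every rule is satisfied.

none

m₁+m₂+m₃ = -2 − 2 + 4 = 0  ✓
triangle: |6−2|=4 ≤ l₃=8 ≤ 6+2=8  ✓
parity: l₁+l₂+l₃ = 16 is even  ✓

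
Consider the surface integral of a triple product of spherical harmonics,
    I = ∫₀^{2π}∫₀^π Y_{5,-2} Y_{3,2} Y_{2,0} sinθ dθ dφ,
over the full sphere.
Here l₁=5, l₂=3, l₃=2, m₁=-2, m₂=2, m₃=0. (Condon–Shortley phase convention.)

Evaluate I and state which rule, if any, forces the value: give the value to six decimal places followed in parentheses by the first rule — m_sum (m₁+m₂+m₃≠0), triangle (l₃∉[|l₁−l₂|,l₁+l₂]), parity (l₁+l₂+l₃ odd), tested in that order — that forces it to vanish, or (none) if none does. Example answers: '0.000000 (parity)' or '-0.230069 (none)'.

0.190188 (none)

m-sum 0 ✓  L=10 even ✓  2≤2≤8 ✓
Π(2lᵢ+1) = 11×7×5 = 385
triangle coeff Δ(5,3,2) = 1/2310
Σ_t [3,3]: t=3:−1/144 = -1/144
(3j)²=10/231 [(5 3 2; 0 0 0)], sign=-1
Σ_t [5,5]: t=5:−1/480 = -1/480
(3j)²=3/110 [(5 3 2; -2 2 0)], sign=-1
⇒ 4πI² = 5/11
I = (+1)√(5/11/(4π)) = 0.19018827
No selection rule forces the value: the integral is nonzero (none).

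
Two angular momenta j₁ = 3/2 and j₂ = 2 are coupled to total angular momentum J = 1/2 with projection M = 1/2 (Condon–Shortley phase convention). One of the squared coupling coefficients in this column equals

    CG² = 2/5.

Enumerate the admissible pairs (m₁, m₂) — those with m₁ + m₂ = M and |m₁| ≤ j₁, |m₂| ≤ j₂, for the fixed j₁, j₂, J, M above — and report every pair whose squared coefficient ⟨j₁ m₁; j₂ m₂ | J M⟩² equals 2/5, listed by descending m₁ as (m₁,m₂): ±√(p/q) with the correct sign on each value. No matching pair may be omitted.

(-3/2,2): −√(2/5)

Admissible pairs with m₁+m₂ = M = 1/2: (-3/2,2), (-1/2,1), (1/2,0), (3/2,-1)
  (m₁,m₂)=(3/2,-1): CG² = 1/10, CG = +√(1/10)
  (m₁,m₂)=(1/2,0): CG² = 1/5, CG = −√(1/5)
  (m₁,m₂)=(-1/2,1): CG² = 3/10, CG = +√(3/10)
  (m₁,m₂)=(-3/2,2): CG² = 2/5, CG = −√(2/5)   ← matches the target
Pairs with CG² = 2/5: (-3/2,2): −√(2/5)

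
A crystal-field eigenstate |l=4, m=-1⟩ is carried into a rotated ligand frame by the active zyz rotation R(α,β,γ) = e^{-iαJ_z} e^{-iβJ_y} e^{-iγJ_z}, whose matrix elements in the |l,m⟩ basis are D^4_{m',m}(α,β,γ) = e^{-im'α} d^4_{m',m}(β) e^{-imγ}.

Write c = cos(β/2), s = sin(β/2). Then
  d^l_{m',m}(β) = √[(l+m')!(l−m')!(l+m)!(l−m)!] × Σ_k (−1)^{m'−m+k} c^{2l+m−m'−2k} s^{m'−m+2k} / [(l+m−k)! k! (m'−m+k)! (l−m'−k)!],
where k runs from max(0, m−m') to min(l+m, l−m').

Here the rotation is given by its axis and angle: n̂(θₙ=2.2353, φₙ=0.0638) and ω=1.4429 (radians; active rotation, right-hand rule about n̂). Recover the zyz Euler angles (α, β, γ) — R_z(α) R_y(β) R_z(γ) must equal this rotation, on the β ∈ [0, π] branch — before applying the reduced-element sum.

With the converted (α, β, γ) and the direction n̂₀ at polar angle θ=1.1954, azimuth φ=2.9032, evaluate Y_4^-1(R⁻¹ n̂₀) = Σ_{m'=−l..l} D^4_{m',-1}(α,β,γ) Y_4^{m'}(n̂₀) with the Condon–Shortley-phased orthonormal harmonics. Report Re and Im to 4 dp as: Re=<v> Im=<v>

Axis–angle → zyz. n̂ = (sinθₙcosφₙ, sinθₙsinφₙ, cosθₙ) = (+0.785621, +0.050191, -0.616668), ω = 1.4429.
R = I cosω + sinω [n̂]ₓ + (1−cosω) n̂n̂ᵀ gives
  R = [+0.666026, +0.646033, -0.372894; -0.577230, +0.129746, -0.806208; -0.472456, +0.752201, +0.459324]
β = atan2(√(R₁₃²+R₂₃²), R₃₃) = 1.093562; α = atan2(R₂₃, R₁₃) mod 2π = 4.279165; γ = atan2(R₃₂, −R₃₁) mod 2π = 1.009973
Need the full column D^4_{m',-1} for m'=−4..4 at α=4.2792, β=1.0936, γ=1.0100.
cos(β/2)=0.854203, sin(β/2)=0.519940
d^4_{-4,-1}: single k=3 term ⇒ +0.478365;  D = +0.358714-0.316476i
d^4_{-3,-1}: k∈[2..3] ⇒ +0.833571 -0.514727 = +0.318844;  D = +0.091082+0.305558i
d^4_{-2,-1}: k∈[1..3] ⇒ +0.732008 -1.356036 +0.334939 = -0.289089;  D = +0.286117+0.041349i
d^4_{-1,-1}: k∈[0..3] ⇒ +0.283457 -1.575301 +1.167290 -0.144159 = -0.268713;  D = -0.146530+0.225246i
d^4_{0,-1}: k∈[0..3] ⇒ -0.771604 +1.715265 -0.635501 +0.039242 = +0.347401;  D = +0.184777+0.294185i
d^4_{1,-1}: k∈[0..3] ⇒ +1.050201 -1.167290 +0.216239 -0.005341 = +0.093808;  D = -0.093046+0.011937i
d^4_{2,-1}: k∈[0..2] ⇒ -0.904024 +0.502408 -0.037228 = -0.438844;  D = -0.132043+0.418508i
d^4_{3,-1}: k∈[0..1] ⇒ +0.514727 -0.114423 = +0.400304;  D = +0.295923+0.269579i
d^4_{4,-1}: single k=0 term ⇒ -0.177233;  D = +0.163330-0.068810i
Y_4^{m'}(θ=1.1954,φ=2.9032) and Σ D·Y over m':
  (+0.3587-0.3165i)·(+0.1919+0.2704i)  (+0.0911+0.3056i)·(-0.2790-0.2423i)  (+0.2861+0.0413i)·(-0.0152-0.0078i)  (-0.1465+0.2252i)·(+0.3229+0.0785i)  (+0.1848+0.2942i)·(-0.0423+0.0000i)  (-0.0930+0.0119i)·(-0.3229+0.0785i)  (-0.1320+0.4185i)·(-0.0152+0.0078i)  (+0.2959+0.2696i)·(+0.2790-0.2423i)  (+0.1633-0.0688i)·(+0.1919-0.2704i)
Y_4^-1(R⁻¹ n̂) = +0.314672-0.097578i

Re=0.3147 Im=-0.0976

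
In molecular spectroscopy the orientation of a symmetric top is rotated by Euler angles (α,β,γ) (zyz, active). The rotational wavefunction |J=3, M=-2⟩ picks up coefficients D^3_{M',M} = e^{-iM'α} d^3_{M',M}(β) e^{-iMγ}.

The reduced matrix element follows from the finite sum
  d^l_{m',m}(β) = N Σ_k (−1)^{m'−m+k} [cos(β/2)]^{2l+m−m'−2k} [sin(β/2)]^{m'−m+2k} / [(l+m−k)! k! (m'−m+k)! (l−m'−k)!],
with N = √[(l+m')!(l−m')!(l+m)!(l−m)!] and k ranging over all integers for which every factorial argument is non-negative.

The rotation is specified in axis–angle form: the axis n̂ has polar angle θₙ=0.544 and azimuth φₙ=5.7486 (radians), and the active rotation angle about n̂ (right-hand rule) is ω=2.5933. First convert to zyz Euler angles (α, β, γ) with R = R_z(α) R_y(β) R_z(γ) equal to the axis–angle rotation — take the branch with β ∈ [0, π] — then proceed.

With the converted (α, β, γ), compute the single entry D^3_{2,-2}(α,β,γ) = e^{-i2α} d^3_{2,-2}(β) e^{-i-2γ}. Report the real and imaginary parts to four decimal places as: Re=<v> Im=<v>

Re=-0.1163 Im=0.1824

Axis–angle → zyz. n̂ = (sinθₙcosφₙ, sinθₙsinφₙ, cosθₙ) = (+0.445352, -0.263690, +0.855645), ω = 2.5933.
R = I cosω + sinω [n̂]ₓ + (1−cosω) n̂n̂ᵀ gives
  R = [-0.485812, -0.663645, +0.568826; +0.228333, -0.724543, -0.650309; +0.843713, -0.186046, +0.503523]
β = atan2(√(R₁₃²+R₂₃²), R₃₃) = 1.043124; α = atan2(R₂₃, R₁₃) mod 2π = 5.431050; γ = atan2(R₃₂, −R₃₁) mod 2π = 3.358628
First d^3_{2,-2}(β=1.0431), then the phase factors e^{-i(2)α} and e^{-i(-2)γ}:
c=cos(1.043124/2)=0.867042, s=sin(1.043124/2)=0.498235; N=√[120·1·1·120]=120.000000
Admissible k: 0..1 (factorial args all ≥0)
  k=0: (−1)^4·120.0000/(24)·0.8670^2·0.4982^4 = +0.231626
  k=1: (−1)^5·120.0000/(120)·0.8670^0·0.4982^6 = -0.015297
d^3_{2,-2}(1.0431) = +0.231626 -0.015297 = +0.216329
Attach z-rotation phases: D = e^{-i(2)(5.4310)}·(+0.216329)·e^{-i(-2)(3.3586)} = -0.116291+0.182414i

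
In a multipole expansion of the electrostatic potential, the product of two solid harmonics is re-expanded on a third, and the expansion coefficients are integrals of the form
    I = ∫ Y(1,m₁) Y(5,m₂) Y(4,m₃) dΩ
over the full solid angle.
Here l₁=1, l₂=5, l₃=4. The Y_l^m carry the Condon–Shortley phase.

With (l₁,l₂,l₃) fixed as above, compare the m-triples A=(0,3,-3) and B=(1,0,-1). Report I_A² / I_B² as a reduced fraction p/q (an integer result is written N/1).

8/5

Same 1,5,4: normalisation and zero-m 3j drop out of the ratio.
A: Δ: 2! 0! 8! / 11! → 1/495; sum: t=1:−1/5040 = -1/5040; 3j²(1 5 4; 0 3 -3) = Δ·Π!·Σ² = 16/495  (sign +1)
B: Δ: 2! 0! 8! / 11! → 1/495; sum: t=0:+1/1440 = 1/1440; 3j²(1 5 4; 1 0 -1) = Δ·Π!·Σ² = 2/99  (sign -1)
I_A²/I_B² = (16/495)/(2/99) = 8/5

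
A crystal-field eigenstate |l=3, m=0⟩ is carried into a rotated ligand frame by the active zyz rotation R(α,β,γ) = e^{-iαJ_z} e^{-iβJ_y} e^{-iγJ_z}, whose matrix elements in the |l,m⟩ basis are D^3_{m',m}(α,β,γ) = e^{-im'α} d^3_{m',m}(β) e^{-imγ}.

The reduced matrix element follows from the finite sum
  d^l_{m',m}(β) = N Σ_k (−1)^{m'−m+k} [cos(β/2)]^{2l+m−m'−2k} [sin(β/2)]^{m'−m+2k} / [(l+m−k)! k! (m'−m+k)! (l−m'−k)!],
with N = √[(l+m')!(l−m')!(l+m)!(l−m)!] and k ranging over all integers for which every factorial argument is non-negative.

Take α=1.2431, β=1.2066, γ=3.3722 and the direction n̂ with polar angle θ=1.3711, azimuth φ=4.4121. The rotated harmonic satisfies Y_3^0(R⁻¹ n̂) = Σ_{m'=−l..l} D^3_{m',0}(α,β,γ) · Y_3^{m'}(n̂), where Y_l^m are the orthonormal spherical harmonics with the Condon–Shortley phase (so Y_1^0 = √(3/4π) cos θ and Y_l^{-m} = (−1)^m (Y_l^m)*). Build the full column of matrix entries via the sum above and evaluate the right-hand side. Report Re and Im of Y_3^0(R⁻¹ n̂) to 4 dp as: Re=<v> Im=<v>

Need the full column D^3_{m',0} for m'=−3..3 at α=1.2431, β=1.2066, γ=3.3722.
cos(β/2)=0.823468, sin(β/2)=0.567363
d^3_{-3,0}: single k=3 term ⇒ +0.456077;  D = -0.379553-0.252874i
d^3_{-2,0}: k∈[2..3] ⇒ +0.810717 -0.384856 = +0.425861;  D = -0.337626+0.259550i
d^3_{-1,0}: k∈[1..3] ⇒ +0.744192 -1.059827 +0.167704 = -0.147931;  D = -0.047614-0.140059i
d^3_{0,0}: k∈[0..3] ⇒ +0.311803 -1.332144 +0.632382 -0.033355 = -0.421314;  D = -0.421314+0.000000i
d^3_{1,0}: k∈[0..2] ⇒ -0.744192 +1.059827 -0.167704 = +0.147931;  D = +0.047614-0.140059i
d^3_{2,0}: k∈[0..1] ⇒ +0.810717 -0.384856 = +0.425861;  D = -0.337626-0.259550i
d^3_{3,0}: single k=0 term ⇒ -0.456077;  D = +0.379553-0.252874i
Y_3^{m'}(θ=1.3711,φ=4.4121) and Σ D·Y over m':
  (-0.3796-0.2529i)·(+0.3079-0.2439i)  (-0.3376+0.2595i)·(-0.1607-0.1101i)  (-0.0476-0.1401i)·(+0.0753-0.2430i)  (-0.4213+0.0000i)·(-0.2075+0.0000i)  (+0.0476-0.1401i)·(-0.0753-0.2430i)  (-0.3376-0.2595i)·(-0.1607+0.1101i)  (+0.3796-0.2529i)·(-0.3079-0.2439i)
Y_3^0(R⁻¹ n̂) = -0.179311+0.000000i

Re=-0.1793 Im=0.0000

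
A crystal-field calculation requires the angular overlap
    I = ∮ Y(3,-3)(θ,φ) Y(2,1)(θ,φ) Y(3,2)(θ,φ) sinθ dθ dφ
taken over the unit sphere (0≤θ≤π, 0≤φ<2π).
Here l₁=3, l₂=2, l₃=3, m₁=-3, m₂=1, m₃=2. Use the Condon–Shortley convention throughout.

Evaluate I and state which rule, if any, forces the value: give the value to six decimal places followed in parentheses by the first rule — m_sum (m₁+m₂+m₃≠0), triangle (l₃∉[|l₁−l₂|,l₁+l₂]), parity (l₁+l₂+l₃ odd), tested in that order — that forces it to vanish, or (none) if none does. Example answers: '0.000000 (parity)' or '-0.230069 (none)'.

m-sum 0 ✓  L=8 even ✓  1≤3≤5 ✓
Π(2lᵢ+1) = 7×5×7 = 245
triangle coeff Δ(3,2,3) = 1/3780
Σ_t [0,2]: t=0:+1/24 t=1:−1/4 t=2:+1/24 = -1/6
(3j)²=4/105 [(3 2 3; 0 0 0)], sign=+1
Σ_t [2,2]: t=2:+1/48 = 1/48
(3j)²=5/84 [(3 2 3; -3 1 2)], sign=-1
⇒ 4πI² = 5/9
I = (-1)√(5/9/(4π)) = -0.21026104
No selection rule forces the value: the integral is nonzero (none).

-0.210261 (none)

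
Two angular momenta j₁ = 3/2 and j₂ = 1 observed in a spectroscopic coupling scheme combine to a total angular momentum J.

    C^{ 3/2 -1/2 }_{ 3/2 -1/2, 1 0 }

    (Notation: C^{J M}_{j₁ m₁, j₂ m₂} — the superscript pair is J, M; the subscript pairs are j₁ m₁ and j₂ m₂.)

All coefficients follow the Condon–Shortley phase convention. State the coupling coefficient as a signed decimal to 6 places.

−√(1/15) = -0.258199

√[4·1!2!1!/5! · 1!2!1!1!1!2!] = √(4/15)
  +(−1)^0/∏(0,1,2,1,0,0)! = 1/2  (running 1/2)
  +(−1)^1/∏(1,0,1,0,1,1)! = -1  (running -1/2)
⟨..|..⟩ = √(4/15)·(-1/2) = -0.258199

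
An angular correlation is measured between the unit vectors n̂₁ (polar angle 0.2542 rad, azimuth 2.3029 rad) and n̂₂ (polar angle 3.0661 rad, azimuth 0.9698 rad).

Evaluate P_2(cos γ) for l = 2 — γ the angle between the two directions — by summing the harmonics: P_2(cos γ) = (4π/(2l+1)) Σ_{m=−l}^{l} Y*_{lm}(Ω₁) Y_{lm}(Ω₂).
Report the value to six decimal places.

0.884250

Summing Y*_{l m}(θ₁,φ₁)·Y_{l m}(θ₂,φ₂) over m ∈ [−2, 2]; prefactor 4π/(2·2+1) = 2.513274:
  m=-2: (-0.002599-0.024288i) × (-0.000792-0.002050i) = -0.000048+0.000025i  (running Σ = -0.000048+0.000025i)
  m=-1: (-0.125686+0.139852i) × (-0.032854+0.047920i) = -0.002572-0.010617i  (running Σ = -0.002620-0.010593i)
  m=0: (+0.570949-0.000000i) × (+0.625401+0.000000i) = +0.357072+0.000000i  (running Σ = +0.354452-0.010593i)
  m=1: (+0.125686+0.139852i) × (+0.032854+0.047920i) = -0.002572+0.010617i  (running Σ = +0.351880+0.000025i)
  m=2: (-0.002599+0.024288i) × (-0.000792+0.002050i) = -0.000048-0.000025i  (running Σ = +0.351832+0.000000i)
Σ over m = +0.351832+0.000000i; ×(4π/5) → +0.884250+0.000000i. Real part: 0.884250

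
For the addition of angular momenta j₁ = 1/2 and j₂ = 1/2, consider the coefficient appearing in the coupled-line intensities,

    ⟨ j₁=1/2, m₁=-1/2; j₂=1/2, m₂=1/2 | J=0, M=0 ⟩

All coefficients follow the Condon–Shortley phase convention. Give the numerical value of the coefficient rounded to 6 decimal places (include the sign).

-0.707107

j₁+j₂−J=1  J+j₁−j₂=0  J−j₁+j₂=0  j₁+j₂+J+1=2
(j₁±m₁, j₂±m₂, J±M) = (0,1,1,0,0,0)
P² = 1/2
sum k=1..1:
  [1] −1/1 = -1
S = -1
C² = P²·S² = 1/2 ; C = -0.707107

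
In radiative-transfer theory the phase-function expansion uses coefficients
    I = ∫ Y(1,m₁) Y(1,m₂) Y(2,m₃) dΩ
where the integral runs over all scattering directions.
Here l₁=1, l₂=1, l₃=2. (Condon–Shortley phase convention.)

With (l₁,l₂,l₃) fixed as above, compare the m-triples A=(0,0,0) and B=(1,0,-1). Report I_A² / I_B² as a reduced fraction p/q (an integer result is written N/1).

4/3

Same 1,1,2: normalisation and zero-m 3j drop out of the ratio.
A: Δ: 0! 2! 2! / 5! → 1/30; sum: t=0:+1/1 = 1/1; 3j²(1 1 2; 0 0 0) = Δ·Π!·Σ² = 2/15  (sign +1)
B: Δ: 0! 2! 2! / 5! → 1/30; sum: t=0:+1/2 = 1/2; 3j²(1 1 2; 1 0 -1) = Δ·Π!·Σ² = 1/10  (sign -1)
I_A²/I_B² = (2/15)/(1/10) = 4/3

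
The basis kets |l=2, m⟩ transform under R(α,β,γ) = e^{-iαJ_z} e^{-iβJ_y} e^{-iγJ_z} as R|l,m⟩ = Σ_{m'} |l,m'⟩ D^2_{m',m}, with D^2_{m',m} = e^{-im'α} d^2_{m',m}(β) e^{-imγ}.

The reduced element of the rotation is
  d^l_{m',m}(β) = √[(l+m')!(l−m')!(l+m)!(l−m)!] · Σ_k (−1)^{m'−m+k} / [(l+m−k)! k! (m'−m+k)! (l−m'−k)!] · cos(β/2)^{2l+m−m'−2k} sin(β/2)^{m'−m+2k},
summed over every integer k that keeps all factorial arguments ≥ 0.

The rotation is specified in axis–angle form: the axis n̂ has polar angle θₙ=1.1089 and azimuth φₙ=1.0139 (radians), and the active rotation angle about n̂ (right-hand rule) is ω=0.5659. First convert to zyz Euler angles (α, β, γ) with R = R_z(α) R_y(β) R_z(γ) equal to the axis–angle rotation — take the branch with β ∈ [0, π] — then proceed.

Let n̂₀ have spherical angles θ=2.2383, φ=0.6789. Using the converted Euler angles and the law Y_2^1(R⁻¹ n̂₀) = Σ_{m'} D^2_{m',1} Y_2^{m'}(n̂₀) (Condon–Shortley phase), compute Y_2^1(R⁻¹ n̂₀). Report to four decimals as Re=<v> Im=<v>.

Re=0.2626 Im=0.0457

Axis–angle → zyz. n̂ = (sinθₙcosφₙ, sinθₙsinφₙ, cosθₙ) = (+0.473166, +0.759943, +0.445647), ω = 0.5659.
R = I cosω + sinω [n̂]ₓ + (1−cosω) n̂n̂ᵀ gives
  R = [+0.879009, -0.182889, +0.440335; +0.295001, +0.934137, -0.200904; -0.374590, +0.306496, +0.875067]
β = atan2(√(R₁₃²+R₂₃²), R₃₃) = 0.505222; α = atan2(R₂₃, R₁₃) mod 2π = 5.855143; γ = atan2(R₃₂, −R₃₁) mod 2π = 0.685751
Need the full column D^2_{m',1} for m'=−2..2 at α=5.8551, β=0.5052, γ=0.6858.
cos(β/2)=0.968263, sin(β/2)=0.249933
d^2_{-2,1}: single k=3 term ⇒ +0.030234;  D = +0.000875-0.030221i
d^2_{-1,1}: k∈[2..3] ⇒ +0.175693 -0.003902 = +0.171791;  D = +0.075805-0.154162i
d^2_{0,1}: k∈[1..2] ⇒ +0.555750 -0.037029 = +0.518721;  D = +0.401461-0.328482i
d^2_{1,1}: k∈[0..1] ⇒ +0.878969 -0.175693 = +0.703276;  D = +0.680051-0.179241i
d^2_{2,1}: single k=0 term ⇒ -0.453768;  D = -0.447201-0.076919i
Y_2^{m'}(θ=2.2383,φ=0.6789) and Σ D·Y over m':
  (+0.0009-0.0302i)·(+0.0504-0.2329i)  (+0.0758-0.1542i)·(-0.2923+0.2358i)  (+0.4015-0.3285i)·(+0.0472+0.0000i)  (+0.6801-0.1792i)·(+0.2923+0.2358i)  (-0.4472-0.0769i)·(+0.0504+0.2329i)
Y_2^1(R⁻¹ n̂) = +0.262591+0.045696i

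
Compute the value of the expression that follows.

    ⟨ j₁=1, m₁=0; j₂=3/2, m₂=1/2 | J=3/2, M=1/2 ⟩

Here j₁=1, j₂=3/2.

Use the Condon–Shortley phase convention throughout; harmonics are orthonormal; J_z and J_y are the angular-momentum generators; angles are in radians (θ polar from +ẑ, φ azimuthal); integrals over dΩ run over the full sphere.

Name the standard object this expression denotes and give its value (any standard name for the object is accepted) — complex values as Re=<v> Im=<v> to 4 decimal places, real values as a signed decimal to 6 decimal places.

This is a Clebsch–Gordan (vector-coupling) coefficient.
√[4·1!1!2!/5! · 1!1!2!1!2!1!] = √(4/15)
  +(−1)^0/∏(0,1,1,2,0,0)! = 1/2  (running 1/2)
  +(−1)^1/∏(1,0,0,1,1,1)! = -1  (running -1/2)
⟨..|..⟩ = √(4/15)·(-1/2) = -0.258199

Clebsch–Gordan coefficient, −√(1/15) ≈ -0.258199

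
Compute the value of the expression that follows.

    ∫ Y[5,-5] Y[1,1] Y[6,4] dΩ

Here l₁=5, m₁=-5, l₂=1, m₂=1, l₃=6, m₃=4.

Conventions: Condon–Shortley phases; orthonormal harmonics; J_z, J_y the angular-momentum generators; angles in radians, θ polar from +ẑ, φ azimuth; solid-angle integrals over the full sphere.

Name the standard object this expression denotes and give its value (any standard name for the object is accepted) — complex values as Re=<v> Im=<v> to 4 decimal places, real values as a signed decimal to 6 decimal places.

This is a Gaunt coefficient — the integral of a triple product of spherical harmonics over the sphere.
Checks pass: Σm=0; 12 even; l₃=6∈[4,6].
(2·5+1)(2·1+1)(2·6+1) = 429
Δ: 0! 10! 2! / 13! → 1/858
sum: t=0:+1/14400 = 1/14400
3j²(5 1 6; 0 0 0) = Δ·Π!·Σ² = 6/143  (sign +1)
sum: t=0:+1/7257600 = 1/7257600
3j²(5 1 6; -5 1 4) = Δ·Π!·Σ² = 1/858  (sign +1)
combine: 4πI² = 429·6/143·1/858 = 3/143
take √, sign +1: I = 0.04085899

Gaunt coefficient, +0.040859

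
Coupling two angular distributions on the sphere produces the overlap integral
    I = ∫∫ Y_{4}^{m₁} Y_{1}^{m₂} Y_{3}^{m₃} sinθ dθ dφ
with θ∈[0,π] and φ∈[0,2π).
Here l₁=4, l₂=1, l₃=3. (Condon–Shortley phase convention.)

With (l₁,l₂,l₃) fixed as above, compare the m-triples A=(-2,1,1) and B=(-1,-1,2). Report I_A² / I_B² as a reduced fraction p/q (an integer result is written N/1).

l's match ⇒ only the (l;m) 3-j factors differ between A and B.
A: triangle coeff Δ(4,1,3) = 1/252; Σ_t [2,2]: t=2:+1/96 = 1/96; (3j)²=5/84 [(4 1 3; -2 1 1)], sign=+1
B: triangle coeff Δ(4,1,3) = 1/252; Σ_t [0,0]: t=0:+1/240 = 1/240; (3j)²=1/84 [(4 1 3; -1 -1 2)], sign=-1
I_A²/I_B² = (5/84)/(1/84) = 5/1

5/1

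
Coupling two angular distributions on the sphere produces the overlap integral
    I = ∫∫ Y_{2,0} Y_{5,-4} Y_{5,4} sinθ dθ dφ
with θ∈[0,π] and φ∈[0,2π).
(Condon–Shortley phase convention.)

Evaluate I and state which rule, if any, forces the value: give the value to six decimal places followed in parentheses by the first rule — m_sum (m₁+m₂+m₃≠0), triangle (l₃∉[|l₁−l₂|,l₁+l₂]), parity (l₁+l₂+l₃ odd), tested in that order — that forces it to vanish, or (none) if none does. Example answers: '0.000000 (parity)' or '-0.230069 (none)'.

Checks pass: Σm=0; 12 even; l₃=5∈[3,7].
(2·2+1)(2·5+1)(2·5+1) = 605
Δ: 2! 2! 8! / 13! → 1/38610
sum: t=0:+1/2880 t=1:−1/576 t=2:+1/2880 = -1/960
3j²(2 5 5; 0 0 0) = Δ·Π!·Σ² = 10/429  (sign +1)
sum: t=0:+1/20160 t=1:−1/40320 = 1/40320
3j²(2 5 5; 0 -4 4) = Δ·Π!·Σ² = 6/715  (sign -1)
combine: 4πI² = 605·10/429·6/715 = 20/169
take √, sign -1: I = -0.09704356
No selection rule forces the value: the integral is nonzero (none).

-0.097044 (none)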